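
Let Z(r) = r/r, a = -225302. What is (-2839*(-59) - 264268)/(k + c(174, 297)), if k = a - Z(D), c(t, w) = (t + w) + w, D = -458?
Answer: 96767/224535 ≈ 0.43097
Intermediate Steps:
c(t, w) = t + 2*w
Z(r) = 1
k = -225303 (k = -225302 - 1*1 = -225302 - 1 = -225303)
(-2839*(-59) - 264268)/(k + c(174, 297)) = (-2839*(-59) - 264268)/(-225303 + (174 + 2*297)) = (167501 - 264268)/(-225303 + (174 + 594)) = -96767/(-225303 + 768) = -96767/(-224535) = -96767*(-1/224535) = 96767/224535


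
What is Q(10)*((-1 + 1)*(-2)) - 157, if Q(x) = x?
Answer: -157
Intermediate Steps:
Q(10)*((-1 + 1)*(-2)) - 157 = 10*((-1 + 1)*(-2)) - 157 = 10*(0*(-2)) - 157 = 10*0 - 157 = 0 - 157 = -157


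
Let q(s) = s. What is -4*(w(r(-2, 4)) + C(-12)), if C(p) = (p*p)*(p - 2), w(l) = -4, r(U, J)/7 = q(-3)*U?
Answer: 8080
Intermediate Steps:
r(U, J) = -21*U (r(U, J) = 7*(-3*U) = -21*U)
C(p) = p²*(-2 + p)
-4*(w(r(-2, 4)) + C(-12)) = -4*(-4 + (-12)²*(-2 - 12)) = -4*(-4 + 144*(-14)) = -4*(-4 - 2016) = -4*(-2020) = 8080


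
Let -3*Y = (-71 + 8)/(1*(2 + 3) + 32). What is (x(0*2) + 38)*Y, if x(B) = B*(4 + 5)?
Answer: 798/37 ≈ 21.568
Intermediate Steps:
Y = 21/37 (Y = -(-71 + 8)/(3*(1*(2 + 3) + 32)) = -(-21)/(1*5 + 32) = -(-21)/(5 + 32) = -(-21)/37 = -⅓*(-63/37) = 21/37 ≈ 0.56757)
x(B) = 9*B (x(B) = B*9 = 9*B)
(x(0*2) + 38)*Y = (9*(0*2) + 38)*(21/37) = (9*0 + 38)*(21/37) = (0 + 38)*(21/37) = 38*(21/37) = 798/37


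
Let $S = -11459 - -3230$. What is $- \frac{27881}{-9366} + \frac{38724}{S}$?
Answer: $- \frac{6345535}{3670134} \approx -1.729$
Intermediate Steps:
$S = -8229$ ($S = -11459 + 3230 = -8229$)
$- \frac{27881}{-9366} + \frac{38724}{S} = - \frac{27881}{-9366} + \frac{38724}{-8229} = \left(-27881\right) \left(- \frac{1}{9366}\right) + 38724 \left(- \frac{1}{8229}\right) = \frac{3983}{1338} - \frac{12908}{2743} = - \frac{6345535}{3670134}$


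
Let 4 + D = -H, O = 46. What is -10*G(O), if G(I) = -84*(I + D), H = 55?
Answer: -10920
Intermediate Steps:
D = -59 (D = -4 - 1*55 = -4 - 55 = -59)
G(I) = 4956 - 84*I (G(I) = -84*(I - 59) = -84*(-59 + I) = 4956 - 84*I)
-10*G(O) = -10*(4956 - 84*46) = -10*(4956 - 3864) = -10*1092 = -10920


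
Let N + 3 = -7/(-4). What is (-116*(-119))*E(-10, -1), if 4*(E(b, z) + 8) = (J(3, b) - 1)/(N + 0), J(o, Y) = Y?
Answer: -400316/5 ≈ -80063.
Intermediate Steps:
N = -5/4 (N = -3 - 7/(-4) = -3 - 7*(-¼) = -3 + 7/4 = -5/4 ≈ -1.2500)
E(b, z) = -39/5 - b/5 (E(b, z) = -8 + ((b - 1)/(-5/4 + 0))/4 = -8 + ((-1 + b)/(-5/4))/4 = -8 + ((-1 + b)*(-⅘))/4 = -8 + (⅘ - 4*b/5)/4 = -8 + (⅕ - b/5) = -39/5 - b/5)
(-116*(-119))*E(-10, -1) = (-116*(-119))*(-39/5 - ⅕*(-10)) = 13804*(-39/5 + 2) = 13804*(-29/5) = -400316/5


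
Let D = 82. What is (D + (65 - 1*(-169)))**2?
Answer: 99856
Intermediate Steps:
(D + (65 - 1*(-169)))**2 = (82 + (65 - 1*(-169)))**2 = (82 + (65 + 169))**2 = (82 + 234)**2 = 316**2 = 99856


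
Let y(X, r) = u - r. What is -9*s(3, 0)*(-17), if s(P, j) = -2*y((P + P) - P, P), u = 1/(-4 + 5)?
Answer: 612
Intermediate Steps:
u = 1 (u = 1/1 = 1)
y(X, r) = 1 - r
s(P, j) = -2 + 2*P (s(P, j) = -2*(1 - P) = -2 + 2*P)
-9*s(3, 0)*(-17) = -9*(-2 + 2*3)*(-17) = -9*(-2 + 6)*(-17) = -9*4*(-17) = -36*(-17) = 612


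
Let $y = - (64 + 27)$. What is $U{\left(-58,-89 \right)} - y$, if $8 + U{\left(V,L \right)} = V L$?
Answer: $5245$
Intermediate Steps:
$U{\left(V,L \right)} = -8 + L V$ ($U{\left(V,L \right)} = -8 + V L = -8 + L V$)
$y = -91$ ($y = \left(-1\right) 91 = -91$)
$U{\left(-58,-89 \right)} - y = \left(-8 - -5162\right) - -91 = \left(-8 + 5162\right) + 91 = 5154 + 91 = 5245$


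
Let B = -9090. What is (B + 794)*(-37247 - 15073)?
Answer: 434046720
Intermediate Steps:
(B + 794)*(-37247 - 15073) = (-9090 + 794)*(-37247 - 15073) = -8296*(-52320) = 434046720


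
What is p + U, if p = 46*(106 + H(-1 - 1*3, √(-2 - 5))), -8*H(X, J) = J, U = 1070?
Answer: 5946 - 23*I*√7/4 ≈ 5946.0 - 15.213*I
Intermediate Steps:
H(X, J) = -J/8
p = 4876 - 23*I*√7/4 (p = 46*(106 - √(-2 - 5)/8) = 46*(106 - I*√7/8) = 4876 - 23*I*√7/4 ≈ 4876.0 - 15.213*I)
p + U = (4876 - 23*I*√7/4) + 1070 = 5946 - 23*I*√7/4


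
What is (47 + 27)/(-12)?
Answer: -37/6 ≈ -6.1667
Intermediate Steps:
(47 + 27)/(-12) = 74*(-1/12) = -37/6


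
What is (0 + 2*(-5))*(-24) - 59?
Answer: 181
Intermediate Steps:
(0 + 2*(-5))*(-24) - 59 = (0 - 10)*(-24) - 59 = -10*(-24) - 59 = 240 - 59 = 181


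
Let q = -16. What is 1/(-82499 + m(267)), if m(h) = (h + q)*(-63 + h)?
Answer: -1/31295 ≈ -3.1954e-5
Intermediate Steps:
m(h) = (-63 + h)*(-16 + h) (m(h) = (h - 16)*(-63 + h) = (-16 + h)*(-63 + h) = (-63 + h)*(-16 + h))
1/(-82499 + m(267)) = 1/(-82499 + (1008 + 267**2 - 79*267)) = 1/(-82499 + (1008 + 71289 - 21093)) = 1/(-82499 + 51204) = 1/(-31295) = -1/31295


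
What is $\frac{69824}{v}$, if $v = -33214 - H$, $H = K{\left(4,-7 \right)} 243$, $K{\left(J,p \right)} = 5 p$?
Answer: $- \frac{69824}{24709} \approx -2.8259$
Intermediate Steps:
$H = -8505$ ($H = 5 \left(-7\right) 243 = \left(-35\right) 243 = -8505$)
$v = -24709$ ($v = -33214 - -8505 = -33214 + 8505 = -24709$)
$\frac{69824}{v} = \frac{69824}{-24709} = 69824 \left(- \frac{1}{24709}\right) = - \frac{69824}{24709}$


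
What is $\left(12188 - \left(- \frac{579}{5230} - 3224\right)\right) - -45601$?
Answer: $\frac{319098569}{5230} \approx 61013.0$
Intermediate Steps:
$\left(12188 - \left(- \frac{579}{5230} - 3224\right)\right) - -45601 = \left(12188 - \left(\left(-579\right) \frac{1}{5230} - 3224\right)\right) + 45601 = \left(12188 - \left(- \frac{579}{5230} - 3224\right)\right) + 45601 = \left(12188 - - \frac{16862099}{5230}\right) + 45601 = \left(12188 + \frac{16862099}{5230}\right) + 45601 = \frac{80605339}{5230} + 45601 = \frac{319098569}{5230}$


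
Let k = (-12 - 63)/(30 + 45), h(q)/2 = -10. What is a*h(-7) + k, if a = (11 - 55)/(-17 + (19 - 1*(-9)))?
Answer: 79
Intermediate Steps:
h(q) = -20 (h(q) = 2*(-10) = -20)
a = -4 (a = -44/(-17 + (19 + 9)) = -44/(-17 + 28) = -44/11 = -44*1/11 = -4)
k = -1 (k = -75/75 = -75*1/75 = -1)
a*h(-7) + k = -4*(-20) - 1 = 80 - 1 = 79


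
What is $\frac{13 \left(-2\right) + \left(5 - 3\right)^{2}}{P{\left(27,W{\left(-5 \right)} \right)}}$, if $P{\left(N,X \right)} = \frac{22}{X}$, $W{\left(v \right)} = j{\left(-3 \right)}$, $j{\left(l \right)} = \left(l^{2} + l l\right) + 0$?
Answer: $-18$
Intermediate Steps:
$j{\left(l \right)} = 2 l^{2}$ ($j{\left(l \right)} = \left(l^{2} + l^{2}\right) + 0 = 2 l^{2} + 0 = 2 l^{2}$)
$W{\left(v \right)} = 18$ ($W{\left(v \right)} = 2 \left(-3\right)^{2} = 2 \cdot 9 = 18$)
$\frac{13 \left(-2\right) + \left(5 - 3\right)^{2}}{P{\left(27,W{\left(-5 \right)} \right)}} = \frac{13 \left(-2\right) + \left(5 - 3\right)^{2}}{22 \cdot \frac{1}{18}} = \frac{-26 + 2^{2}}{22 \cdot \frac{1}{18}} = \frac{-26 + 4}{\frac{11}{9}} = \left(-22\right) \frac{9}{11} = -18$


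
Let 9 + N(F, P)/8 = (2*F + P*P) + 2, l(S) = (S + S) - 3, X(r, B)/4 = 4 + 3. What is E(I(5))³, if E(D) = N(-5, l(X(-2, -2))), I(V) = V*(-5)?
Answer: 11143361069056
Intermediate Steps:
X(r, B) = 28 (X(r, B) = 4*(4 + 3) = 4*7 = 28)
I(V) = -5*V
l(S) = -3 + 2*S (l(S) = 2*S - 3 = -3 + 2*S)
N(F, P) = -56 + 8*P² + 16*F (N(F, P) = -72 + 8*((2*F + P*P) + 2) = -72 + 8*((2*F + P²) + 2) = -72 + 8*((P² + 2*F) + 2) = -72 + 8*(2 + P² + 2*F) = -72 + (16 + 8*P² + 16*F) = -56 + 8*P² + 16*F)
E(D) = 22336 (E(D) = -56 + 8*(-3 + 2*28)² + 16*(-5) = -56 + 8*(-3 + 56)² - 80 = -56 + 8*53² - 80 = -56 + 8*2809 - 80 = -56 + 22472 - 80 = 22336)
E(I(5))³ = 22336³ = 11143361069056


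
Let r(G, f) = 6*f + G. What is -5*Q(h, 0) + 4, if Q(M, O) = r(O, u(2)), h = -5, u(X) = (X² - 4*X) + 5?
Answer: -26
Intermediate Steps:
u(X) = 5 + X² - 4*X
r(G, f) = G + 6*f
Q(M, O) = 6 + O (Q(M, O) = O + 6*(5 + 2² - 4*2) = O + 6*(5 + 4 - 8) = O + 6*1 = O + 6 = 6 + O)
-5*Q(h, 0) + 4 = -5*(6 + 0) + 4 = -5*6 + 4 = -30 + 4 = -26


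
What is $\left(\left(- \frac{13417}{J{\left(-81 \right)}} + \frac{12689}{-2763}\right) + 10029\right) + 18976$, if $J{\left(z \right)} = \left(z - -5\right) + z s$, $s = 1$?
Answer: $\frac{12617186953}{433791} \approx 29086.0$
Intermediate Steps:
$J{\left(z \right)} = 5 + 2 z$ ($J{\left(z \right)} = \left(z - -5\right) + z 1 = \left(z + 5\right) + z = \left(5 + z\right) + z = 5 + 2 z$)
$\left(\left(- \frac{13417}{J{\left(-81 \right)}} + \frac{12689}{-2763}\right) + 10029\right) + 18976 = \left(\left(- \frac{13417}{5 + 2 \left(-81\right)} + \frac{12689}{-2763}\right) + 10029\right) + 18976 = \left(\left(- \frac{13417}{5 - 162} + 12689 \left(- \frac{1}{2763}\right)\right) + 10029\right) + 18976 = \left(\left(- \frac{13417}{-157} - \frac{12689}{2763}\right) + 10029\right) + 18976 = \left(\left(\left(-13417\right) \left(- \frac{1}{157}\right) - \frac{12689}{2763}\right) + 10029\right) + 18976 = \left(\left(\frac{13417}{157} - \frac{12689}{2763}\right) + 10029\right) + 18976 = \left(\frac{35078998}{433791} + 10029\right) + 18976 = \frac{4385568937}{433791} + 18976 = \frac{12617186953}{433791}$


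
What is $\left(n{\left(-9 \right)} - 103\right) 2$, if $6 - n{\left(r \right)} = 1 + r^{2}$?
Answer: $-358$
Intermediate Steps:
$n{\left(r \right)} = 5 - r^{2}$ ($n{\left(r \right)} = 6 - \left(1 + r^{2}\right) = 5 - r^{2}$)
$\left(n{\left(-9 \right)} - 103\right) 2 = \left(\left(5 - \left(-9\right)^{2}\right) - 103\right) 2 = \left(\left(5 - 81\right) - 103\right) 2 = \left(-76 - 103\right) 2 = \left(-179\right) 2 = -358$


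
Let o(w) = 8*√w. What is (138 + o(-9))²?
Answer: 18468 + 6624*I ≈ 18468.0 + 6624.0*I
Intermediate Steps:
(138 + o(-9))² = (138 + 8*√(-9))² = (138 + 8*(3*I))² = (138 + 24*I)²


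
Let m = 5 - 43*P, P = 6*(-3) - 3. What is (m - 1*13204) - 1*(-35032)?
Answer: 22736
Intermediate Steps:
P = -21 (P = -18 - 3 = -21)
m = 908 (m = 5 - 43*(-21) = 5 + 903 = 908)
(m - 1*13204) - 1*(-35032) = (908 - 1*13204) - 1*(-35032) = (908 - 13204) + 35032 = -12296 + 35032 = 22736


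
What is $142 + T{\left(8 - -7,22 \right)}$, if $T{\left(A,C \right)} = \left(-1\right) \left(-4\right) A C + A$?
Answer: $1477$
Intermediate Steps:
$T{\left(A,C \right)} = A + 4 A C$ ($T{\left(A,C \right)} = 4 A C + A = A + 4 A C$)
$142 + T{\left(8 - -7,22 \right)} = 142 + \left(8 - -7\right) \left(1 + 4 \cdot 22\right) = 142 + \left(8 + 7\right) \left(1 + 88\right) = 142 + 15 \cdot 89 = 142 + 1335 = 1477$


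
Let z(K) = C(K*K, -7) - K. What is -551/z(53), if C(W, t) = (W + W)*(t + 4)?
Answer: 19/583 ≈ 0.032590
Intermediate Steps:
C(W, t) = 2*W*(4 + t) (C(W, t) = (2*W)*(4 + t) = 2*W*(4 + t))
z(K) = -K - 6*K² (z(K) = 2*(K*K)*(4 - 7) - K = 2*K²*(-3) - K = -6*K² - K = -K - 6*K²)
-551/z(53) = -551*1/(53*(-1 - 6*53)) = -551*1/(53*(-1 - 318)) = -551/(53*(-319)) = -551/(-16907) = -551*(-1/16907) = 19/583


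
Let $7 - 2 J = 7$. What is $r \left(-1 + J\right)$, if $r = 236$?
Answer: $-236$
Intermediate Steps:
$J = 0$ ($J = \frac{7}{2} - \frac{7}{2} = 0$)
$r \left(-1 + J\right) = 236 \left(-1 + 0\right) = 236 \left(-1\right) = -236$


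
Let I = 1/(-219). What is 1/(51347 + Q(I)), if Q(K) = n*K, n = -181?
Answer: 219/11245174 ≈ 1.9475e-5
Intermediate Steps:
I = -1/219 ≈ -0.0045662
Q(K) = -181*K
1/(51347 + Q(I)) = 1/(51347 - 181*(-1/219)) = 1/(51347 + 181/219) = 1/(11245174/219) = 219/11245174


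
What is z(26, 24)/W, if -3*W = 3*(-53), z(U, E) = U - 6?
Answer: 20/53 ≈ 0.37736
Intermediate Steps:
z(U, E) = -6 + U
W = 53 (W = -(-53) = -⅓*(-159) = 53)
z(26, 24)/W = (-6 + 26)/53 = 20*(1/53) = 20/53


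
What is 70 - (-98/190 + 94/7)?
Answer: 37963/665 ≈ 57.087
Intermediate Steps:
70 - (-98/190 + 94/7) = 70 - (-98*1/190 + 94*(⅐)) = 70 - (-49/95 + 94/7) = 70 - 1*8587/665 = 70 - 8587/665 = 37963/665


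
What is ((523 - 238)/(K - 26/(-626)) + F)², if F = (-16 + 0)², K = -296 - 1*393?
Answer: 3037735867004281/46502334736 ≈ 65324.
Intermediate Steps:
K = -689 (K = -296 - 393 = -689)
F = 256 (F = (-16)² = 256)
((523 - 238)/(K - 26/(-626)) + F)² = ((523 - 238)/(-689 - 26/(-626)) + 256)² = (285/(-689 - 26*(-1/626)) + 256)² = (285/(-689 + 13/313) + 256)² = (285/(-215644/313) + 256)² = (285*(-313/215644) + 256)² = (-89205/215644 + 256)² = (55115659/215644)² = 3037735867004281/46502334736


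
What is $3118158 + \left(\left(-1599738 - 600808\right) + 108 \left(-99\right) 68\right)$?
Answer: $190556$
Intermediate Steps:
$3118158 + \left(\left(-1599738 - 600808\right) + 108 \left(-99\right) 68\right) = 3118158 - 2927602 = 190556$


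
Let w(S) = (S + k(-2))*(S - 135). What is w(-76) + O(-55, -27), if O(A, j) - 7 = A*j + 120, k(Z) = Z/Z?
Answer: 17437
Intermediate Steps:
k(Z) = 1
O(A, j) = 127 + A*j (O(A, j) = 7 + (A*j + 120) = 7 + (120 + A*j) = 127 + A*j)
w(S) = (1 + S)*(-135 + S) (w(S) = (S + 1)*(S - 135) = (1 + S)*(-135 + S))
w(-76) + O(-55, -27) = (-135 + (-76)² - 134*(-76)) + (127 - 55*(-27)) = (-135 + 5776 + 10184) + (127 + 1485) = 15825 + 1612 = 17437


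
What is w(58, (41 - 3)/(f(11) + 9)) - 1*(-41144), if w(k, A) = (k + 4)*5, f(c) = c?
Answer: 41454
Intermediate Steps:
w(k, A) = 20 + 5*k (w(k, A) = (4 + k)*5 = 20 + 5*k)
w(58, (41 - 3)/(f(11) + 9)) - 1*(-41144) = (20 + 5*58) - 1*(-41144) = (20 + 290) + 41144 = 310 + 41144 = 41454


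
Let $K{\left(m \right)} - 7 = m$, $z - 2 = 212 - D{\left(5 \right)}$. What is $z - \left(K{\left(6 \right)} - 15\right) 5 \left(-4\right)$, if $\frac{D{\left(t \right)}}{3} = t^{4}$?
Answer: $-1701$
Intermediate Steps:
$D{\left(t \right)} = 3 t^{4}$
$z = -1661$ ($z = 2 + \left(212 - 3 \cdot 5^{4}\right) = 2 + \left(212 - 3 \cdot 625\right) = 2 + \left(212 - 1875\right) = 2 - 1663 = -1661$)
$K{\left(m \right)} = 7 + m$
$z - \left(K{\left(6 \right)} - 15\right) 5 \left(-4\right) = -1661 - \left(\left(7 + 6\right) - 15\right) 5 \left(-4\right) = -1661 - \left(13 - 15\right) \left(-20\right) = -1661 - \left(-2\right) \left(-20\right) = -1661 - 40 = -1701$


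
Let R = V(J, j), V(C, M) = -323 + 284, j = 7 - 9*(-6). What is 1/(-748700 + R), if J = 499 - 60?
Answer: -1/748739 ≈ -1.3356e-6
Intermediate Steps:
j = 61 (j = 7 + 54 = 61)
J = 439
V(C, M) = -39
R = -39
1/(-748700 + R) = 1/(-748700 - 39) = 1/(-748739) = -1/748739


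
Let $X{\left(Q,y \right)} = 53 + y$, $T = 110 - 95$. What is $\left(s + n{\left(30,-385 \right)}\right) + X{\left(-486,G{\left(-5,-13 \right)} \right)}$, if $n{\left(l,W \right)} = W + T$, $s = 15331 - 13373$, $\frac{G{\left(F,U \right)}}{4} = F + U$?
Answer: $1569$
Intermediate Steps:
$T = 15$
$G{\left(F,U \right)} = 4 F + 4 U$ ($G{\left(F,U \right)} = 4 \left(F + U\right) = 4 F + 4 U$)
$s = 1958$ ($s = 15331 - 13373 = 1958$)
$n{\left(l,W \right)} = 15 + W$ ($n{\left(l,W \right)} = W + 15 = 15 + W$)
$\left(s + n{\left(30,-385 \right)}\right) + X{\left(-486,G{\left(-5,-13 \right)} \right)} = \left(1958 + \left(15 - 385\right)\right) + \left(53 + \left(4 \left(-5\right) + 4 \left(-13\right)\right)\right) = \left(1958 - 370\right) + \left(53 - 72\right) = 1588 + \left(53 - 72\right) = 1588 - 19 = 1569$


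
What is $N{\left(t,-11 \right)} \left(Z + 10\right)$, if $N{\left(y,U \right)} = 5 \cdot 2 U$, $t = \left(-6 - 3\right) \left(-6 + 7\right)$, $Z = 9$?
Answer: $-2090$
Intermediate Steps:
$t = -9$ ($t = \left(-9\right) 1 = -9$)
$N{\left(y,U \right)} = 10 U$
$N{\left(t,-11 \right)} \left(Z + 10\right) = 10 \left(-11\right) \left(9 + 10\right) = \left(-110\right) 19 = -2090$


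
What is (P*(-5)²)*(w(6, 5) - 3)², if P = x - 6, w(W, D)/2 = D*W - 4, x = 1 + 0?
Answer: -300125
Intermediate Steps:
x = 1
w(W, D) = -8 + 2*D*W (w(W, D) = 2*(D*W - 4) = 2*(-4 + D*W) = -8 + 2*D*W)
P = -5 (P = 1 - 6 = -5)
(P*(-5)²)*(w(6, 5) - 3)² = (-5*(-5)²)*((-8 + 2*5*6) - 3)² = (-5*25)*((-8 + 60) - 3)² = -125*(52 - 3)² = -125*49² = -125*2401 = -300125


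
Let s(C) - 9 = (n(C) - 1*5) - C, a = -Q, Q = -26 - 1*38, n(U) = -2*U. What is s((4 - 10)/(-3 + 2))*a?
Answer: -896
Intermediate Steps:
Q = -64 (Q = -26 - 38 = -64)
a = 64 (a = -1*(-64) = 64)
s(C) = 4 - 3*C (s(C) = 9 + ((-2*C - 1*5) - C) = 9 + ((-2*C - 5) - C) = 9 + ((-5 - 2*C) - C) = 9 + (-5 - 3*C) = 4 - 3*C)
s((4 - 10)/(-3 + 2))*a = (4 - 3*(4 - 10)/(-3 + 2))*64 = (4 - (-18)/(-1))*64 = (4 - (-18)*(-1))*64 = (4 - 3*6)*64 = (4 - 18)*64 = -14*64 = -896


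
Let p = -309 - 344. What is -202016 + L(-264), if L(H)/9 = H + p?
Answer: -210269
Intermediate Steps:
p = -653
L(H) = -5877 + 9*H (L(H) = 9*(H - 653) = 9*(-653 + H) = -5877 + 9*H)
-202016 + L(-264) = -202016 + (-5877 + 9*(-264)) = -202016 + (-5877 - 2376) = -202016 - 8253 = -210269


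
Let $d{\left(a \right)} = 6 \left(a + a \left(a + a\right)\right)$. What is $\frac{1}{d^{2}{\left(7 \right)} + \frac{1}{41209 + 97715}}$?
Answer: $\frac{138924}{55138935601} \approx 2.5195 \cdot 10^{-6}$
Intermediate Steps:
$d{\left(a \right)} = 6 a + 12 a^{2}$ ($d{\left(a \right)} = 6 \left(a + a 2 a\right) = 6 \left(a + 2 a^{2}\right) = 6 a + 12 a^{2}$)
$\frac{1}{d^{2}{\left(7 \right)} + \frac{1}{41209 + 97715}} = \frac{1}{\left(6 \cdot 7 \left(1 + 2 \cdot 7\right)\right)^{2} + \frac{1}{41209 + 97715}} = \frac{1}{\left(6 \cdot 7 \left(1 + 14\right)\right)^{2} + \frac{1}{138924}} = \frac{1}{\left(6 \cdot 7 \cdot 15\right)^{2} + \frac{1}{138924}} = \frac{1}{630^{2} + \frac{1}{138924}} = \frac{1}{396900 + \frac{1}{138924}} = \frac{1}{\frac{55138935601}{138924}} = \frac{138924}{55138935601}$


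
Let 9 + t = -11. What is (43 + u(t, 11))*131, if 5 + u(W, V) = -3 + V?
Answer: 6026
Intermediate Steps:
t = -20 (t = -9 - 11 = -20)
u(W, V) = -8 + V (u(W, V) = -5 + (-3 + V) = -8 + V)
(43 + u(t, 11))*131 = (43 + (-8 + 11))*131 = (43 + 3)*131 = 46*131 = 6026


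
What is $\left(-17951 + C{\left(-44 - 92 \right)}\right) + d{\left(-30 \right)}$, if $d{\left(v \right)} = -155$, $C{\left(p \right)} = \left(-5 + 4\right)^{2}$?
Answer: $-18105$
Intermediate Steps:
$C{\left(p \right)} = 1$ ($C{\left(p \right)} = \left(-1\right)^{2} = 1$)
$\left(-17951 + C{\left(-44 - 92 \right)}\right) + d{\left(-30 \right)} = \left(-17951 + 1\right) - 155 = -17950 - 155 = -18105$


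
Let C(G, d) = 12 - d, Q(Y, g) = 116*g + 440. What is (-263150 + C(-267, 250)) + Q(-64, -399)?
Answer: -309232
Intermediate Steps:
Q(Y, g) = 440 + 116*g
(-263150 + C(-267, 250)) + Q(-64, -399) = (-263150 + (12 - 1*250)) + (440 + 116*(-399)) = (-263150 + (12 - 250)) + (440 - 46284) = (-263150 - 238) - 45844 = -263388 - 45844 = -309232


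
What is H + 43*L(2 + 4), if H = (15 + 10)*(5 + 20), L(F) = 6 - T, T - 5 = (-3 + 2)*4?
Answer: 840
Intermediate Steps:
T = 1 (T = 5 + (-3 + 2)*4 = 5 - 1*4 = 5 - 4 = 1)
L(F) = 5 (L(F) = 6 - 1*1 = 6 - 1 = 5)
H = 625 (H = 25*25 = 625)
H + 43*L(2 + 4) = 625 + 43*5 = 625 + 215 = 840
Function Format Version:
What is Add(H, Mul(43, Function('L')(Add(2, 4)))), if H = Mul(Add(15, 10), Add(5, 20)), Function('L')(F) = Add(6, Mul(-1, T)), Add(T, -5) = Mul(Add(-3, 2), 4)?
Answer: 840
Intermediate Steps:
T = 1 (T = Add(5, Mul(Add(-3, 2), 4)) = Add(5, Mul(-1, 4)) = Add(5, -4) = 1)
Function('L')(F) = 5 (Function('L')(F) = Add(6, Mul(-1, 1)) = Add(6, -1) = 5)
H = 625 (H = Mul(25, 25) = 625)
Add(H, Mul(43, Function('L')(Add(2, 4)))) = Add(625, Mul(43, 5)) = Add(625, 215) = 840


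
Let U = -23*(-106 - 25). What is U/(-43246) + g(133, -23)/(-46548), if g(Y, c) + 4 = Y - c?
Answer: -36705629/503253702 ≈ -0.072937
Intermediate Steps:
g(Y, c) = -4 + Y - c (g(Y, c) = -4 + (Y - c) = -4 + Y - c)
U = 3013 (U = -23*(-131) = 3013)
U/(-43246) + g(133, -23)/(-46548) = 3013/(-43246) + (-4 + 133 - 1*(-23))/(-46548) = 3013*(-1/43246) + (-4 + 133 + 23)*(-1/46548) = -3013/43246 + 152*(-1/46548) = -3013/43246 - 38/11637 = -36705629/503253702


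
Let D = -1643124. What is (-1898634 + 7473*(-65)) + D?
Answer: -4027503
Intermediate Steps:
(-1898634 + 7473*(-65)) + D = (-1898634 + 7473*(-65)) - 1643124 = (-1898634 - 485745) - 1643124 = -2384379 - 1643124 = -4027503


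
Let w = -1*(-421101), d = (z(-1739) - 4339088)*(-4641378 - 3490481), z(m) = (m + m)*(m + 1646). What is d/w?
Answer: 32654569483606/421101 ≈ 7.7546e+7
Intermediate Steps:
z(m) = 2*m*(1646 + m) (z(m) = (2*m)*(1646 + m) = 2*m*(1646 + m))
d = 32654569483606 (d = (2*(-1739)*(1646 - 1739) - 4339088)*(-4641378 - 3490481) = (2*(-1739)*(-93) - 4339088)*(-8131859) = (323454 - 4339088)*(-8131859) = -4015634*(-8131859) = 32654569483606)
w = 421101
d/w = 32654569483606/421101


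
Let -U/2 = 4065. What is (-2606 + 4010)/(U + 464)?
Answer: -702/3833 ≈ -0.18315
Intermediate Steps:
U = -8130 (U = -2*4065 = -8130)
(-2606 + 4010)/(U + 464) = (-2606 + 4010)/(-8130 + 464) = 1404/(-7666) = 1404*(-1/7666) = -702/3833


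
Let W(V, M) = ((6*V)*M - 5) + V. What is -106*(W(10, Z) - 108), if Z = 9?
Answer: -46322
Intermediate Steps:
W(V, M) = -5 + V + 6*M*V (W(V, M) = (6*M*V - 5) + V = (-5 + 6*M*V) + V = -5 + V + 6*M*V)
-106*(W(10, Z) - 108) = -106*((-5 + 10 + 6*9*10) - 108) = -106*((-5 + 10 + 540) - 108) = -106*(545 - 108) = -106*437 = -46322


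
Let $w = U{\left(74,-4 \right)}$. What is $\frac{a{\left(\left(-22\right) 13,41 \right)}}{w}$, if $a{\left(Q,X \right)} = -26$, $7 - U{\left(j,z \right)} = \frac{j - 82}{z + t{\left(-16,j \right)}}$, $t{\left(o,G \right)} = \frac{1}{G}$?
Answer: $- \frac{7670}{1473} \approx -5.2071$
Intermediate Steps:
$U{\left(j,z \right)} = 7 - \frac{-82 + j}{z + \frac{1}{j}}$ ($U{\left(j,z \right)} = 7 - \frac{j - 82}{z + \frac{1}{j}} = 7 - \frac{-82 + j}{z + \frac{1}{j}}$)
$w = \frac{1473}{295}$ ($w = \frac{7 + 74 \left(82 - 74 + 7 \left(-4\right)\right)}{1 + 74 \left(-4\right)} = \frac{7 + 74 \left(82 - 74 - 28\right)}{1 - 296} = \frac{7 + 74 \left(-20\right)}{-295} = - \frac{7 - 1480}{295} = \left(- \frac{1}{295}\right) \left(-1473\right) = \frac{1473}{295} \approx 4.9932$)
$\frac{a{\left(\left(-22\right) 13,41 \right)}}{w} = - \frac{26}{\frac{1473}{295}} = \left(-26\right) \frac{295}{1473} = - \frac{7670}{1473}$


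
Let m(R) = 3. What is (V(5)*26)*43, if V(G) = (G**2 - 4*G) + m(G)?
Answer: 8944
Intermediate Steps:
V(G) = 3 + G**2 - 4*G (V(G) = (G**2 - 4*G) + 3 = 3 + G**2 - 4*G)
(V(5)*26)*43 = ((3 + 5**2 - 4*5)*26)*43 = ((3 + 25 - 20)*26)*43 = (8*26)*43 = 208*43 = 8944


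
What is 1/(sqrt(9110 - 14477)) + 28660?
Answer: 28660 - I*sqrt(5367)/5367 ≈ 28660.0 - 0.01365*I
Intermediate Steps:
1/(sqrt(9110 - 14477)) + 28660 = 1/(sqrt(-5367)) + 28660 = 1/(I*sqrt(5367)) + 28660 = -I*sqrt(5367)/5367 + 28660 = 28660 - I*sqrt(5367)/5367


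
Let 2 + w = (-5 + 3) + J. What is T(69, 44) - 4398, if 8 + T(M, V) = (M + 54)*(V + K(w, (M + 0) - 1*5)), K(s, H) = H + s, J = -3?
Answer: 8017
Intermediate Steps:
w = -7 (w = -2 + ((-5 + 3) - 3) = -2 + (-2 - 3) = -2 - 5 = -7)
T(M, V) = -8 + (54 + M)*(-12 + M + V) (T(M, V) = -8 + (M + 54)*(V + (((M + 0) - 1*5) - 7)) = -8 + (54 + M)*(V + ((M - 5) - 7)) = -8 + (54 + M)*(V + ((-5 + M) - 7)) = -8 + (54 + M)*(V + (-12 + M)) = -8 + (54 + M)*(-12 + M + V))
T(69, 44) - 4398 = (-656 + 69² + 42*69 + 54*44 + 69*44) - 4398 = (-656 + 4761 + 2898 + 2376 + 3036) - 4398 = 12415 - 4398 = 8017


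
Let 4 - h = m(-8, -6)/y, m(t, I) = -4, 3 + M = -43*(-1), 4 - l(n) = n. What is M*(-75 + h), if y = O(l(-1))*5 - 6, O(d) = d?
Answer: -53800/19 ≈ -2831.6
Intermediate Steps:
l(n) = 4 - n
M = 40 (M = -3 - 43*(-1) = -3 + 43 = 40)
y = 19 (y = (4 - 1*(-1))*5 - 6 = (4 + 1)*5 - 6 = 5*5 - 6 = 25 - 6 = 19)
h = 80/19 (h = 4 - (-4)/19 = 4 - 1*(-4/19) = 4 + 4/19 = 80/19 ≈ 4.2105)
M*(-75 + h) = 40*(-75 + 80/19) = 40*(-1345/19) = -53800/19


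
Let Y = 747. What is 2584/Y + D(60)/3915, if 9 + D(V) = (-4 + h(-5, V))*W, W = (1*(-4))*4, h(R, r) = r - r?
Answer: 225721/64989 ≈ 3.4732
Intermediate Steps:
h(R, r) = 0
W = -16 (W = -4*4 = -16)
D(V) = 55 (D(V) = -9 + (-4 + 0)*(-16) = -9 - 4*(-16) = -9 + 64 = 55)
2584/Y + D(60)/3915 = 2584/747 + 55/3915 = 2584*(1/747) + 55*(1/3915) = 2584/747 + 11/783 = 225721/64989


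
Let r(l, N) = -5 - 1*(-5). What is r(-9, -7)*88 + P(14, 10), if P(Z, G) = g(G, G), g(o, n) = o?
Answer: 10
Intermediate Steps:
P(Z, G) = G
r(l, N) = 0 (r(l, N) = -5 + 5 = 0)
r(-9, -7)*88 + P(14, 10) = 0*88 + 10 = 0 + 10 = 10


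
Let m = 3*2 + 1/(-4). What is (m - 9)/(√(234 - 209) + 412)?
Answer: -13/1668 ≈ -0.0077938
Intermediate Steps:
m = 23/4 (m = 6 - ¼ = 23/4 ≈ 5.7500)
(m - 9)/(√(234 - 209) + 412) = (23/4 - 9)/(√(234 - 209) + 412) = -13/(4*(√25 + 412)) = -13/(4*(5 + 412)) = -13/4/417 = -13/4*1/417 = -13/1668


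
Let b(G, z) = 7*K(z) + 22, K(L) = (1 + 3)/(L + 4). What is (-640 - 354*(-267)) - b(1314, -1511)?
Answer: 141441020/1507 ≈ 93856.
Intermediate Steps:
K(L) = 4/(4 + L)
b(G, z) = 22 + 28/(4 + z) (b(G, z) = 7*(4/(4 + z)) + 22 = 28/(4 + z) + 22 = 22 + 28/(4 + z))
(-640 - 354*(-267)) - b(1314, -1511) = (-640 - 354*(-267)) - 2*(58 + 11*(-1511))/(4 - 1511) = (-640 + 94518) - 2*(58 - 16621)/(-1507) = 93878 - 2*(-1)*(-16563)/1507 = 93878 - 1*33126/1507 = 93878 - 33126/1507 = 141441020/1507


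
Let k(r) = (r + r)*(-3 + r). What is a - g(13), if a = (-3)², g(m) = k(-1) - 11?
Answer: 12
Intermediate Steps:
k(r) = 2*r*(-3 + r) (k(r) = (2*r)*(-3 + r) = 2*r*(-3 + r))
g(m) = -3 (g(m) = 2*(-1)*(-3 - 1) - 11 = 2*(-1)*(-4) - 11 = 8 - 11 = -3)
a = 9
a - g(13) = 9 - 1*(-3) = 9 + 3 = 12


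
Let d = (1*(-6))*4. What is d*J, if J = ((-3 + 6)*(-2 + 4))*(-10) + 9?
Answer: 1224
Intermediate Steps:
d = -24 (d = -6*4 = -24)
J = -51 (J = (3*2)*(-10) + 9 = 6*(-10) + 9 = -60 + 9 = -51)
d*J = -24*(-51) = 1224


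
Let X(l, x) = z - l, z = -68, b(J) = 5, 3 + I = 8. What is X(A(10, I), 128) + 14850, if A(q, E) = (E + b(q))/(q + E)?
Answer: 44344/3 ≈ 14781.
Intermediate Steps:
I = 5 (I = -3 + 8 = 5)
A(q, E) = (5 + E)/(E + q) (A(q, E) = (E + 5)/(q + E) = (5 + E)/(E + q))
X(l, x) = -68 - l
X(A(10, I), 128) + 14850 = (-68 - (5 + 5)/(5 + 10)) + 14850 = (-68 - 10/15) + 14850 = (-68 - 1*⅔) + 14850 = (-68 - ⅔) + 14850 = -206/3 + 14850 = 44344/3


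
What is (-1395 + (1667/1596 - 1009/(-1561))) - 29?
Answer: -506211199/355908 ≈ -1422.3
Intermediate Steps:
(-1395 + (1667/1596 - 1009/(-1561))) - 29 = (-1395 + (1667*(1/1596) - 1009*(-1/1561))) - 29 = (-1395 + (1667/1596 + 1009/1561)) - 29 = (-1395 + 601793/355908) - 29 = -495889867/355908 - 29 = -506211199/355908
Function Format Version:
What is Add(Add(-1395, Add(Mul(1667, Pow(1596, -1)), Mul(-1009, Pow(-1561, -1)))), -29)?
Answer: Rational(-506211199, 355908) ≈ -1422.3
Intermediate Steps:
Add(Add(-1395, Add(Mul(1667, Pow(1596, -1)), Mul(-1009, Pow(-1561, -1)))), -29) = Add(Add(-1395, Add(Mul(1667, Rational(1, 1596)), Mul(-1009, Rational(-1, 1561)))), -29) = Add(Add(-1395, Add(Rational(1667, 1596), Rational(1009, 1561))), -29) = Add(Add(-1395, Rational(601793, 355908)), -29) = Add(Rational(-495889867, 355908), -29) = Rational(-506211199, 355908)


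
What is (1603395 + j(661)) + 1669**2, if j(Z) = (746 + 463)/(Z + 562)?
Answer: 5367694397/1223 ≈ 4.3890e+6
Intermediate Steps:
j(Z) = 1209/(562 + Z)
(1603395 + j(661)) + 1669**2 = (1603395 + 1209/(562 + 661)) + 1669**2 = (1603395 + 1209/1223) + 2785561 = 1960953294/1223 + 2785561 = 5367694397/1223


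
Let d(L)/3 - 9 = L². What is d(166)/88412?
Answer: 82695/88412 ≈ 0.93534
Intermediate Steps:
d(L) = 27 + 3*L²
d(166)/88412 = (27 + 3*166²)/88412 = (27 + 3*27556)*(1/88412) = (27 + 82668)*(1/88412) = 82695*(1/88412) = 82695/88412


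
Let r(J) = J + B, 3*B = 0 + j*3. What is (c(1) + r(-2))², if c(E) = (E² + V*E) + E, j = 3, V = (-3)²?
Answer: 144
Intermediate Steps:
V = 9
c(E) = E² + 10*E (c(E) = (E² + 9*E) + E = E² + 10*E)
B = 3 (B = (0 + 3*3)/3 = (0 + 9)/3 = (⅓)*9 = 3)
r(J) = 3 + J (r(J) = J + 3 = 3 + J)
(c(1) + r(-2))² = (1*(10 + 1) + (3 - 2))² = (1*11 + 1)² = (11 + 1)² = 12² = 144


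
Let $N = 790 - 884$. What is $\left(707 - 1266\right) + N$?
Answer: $-653$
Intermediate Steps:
$N = -94$
$\left(707 - 1266\right) + N = \left(707 - 1266\right) - 94 = -559 - 94 = -653$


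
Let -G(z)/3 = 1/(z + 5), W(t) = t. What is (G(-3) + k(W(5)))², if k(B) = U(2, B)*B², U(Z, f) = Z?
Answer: 9409/4 ≈ 2352.3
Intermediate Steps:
G(z) = -3/(5 + z) (G(z) = -3/(z + 5) = -3/(5 + z))
k(B) = 2*B²
(G(-3) + k(W(5)))² = (-3/(5 - 3) + 2*5²)² = (-3/2 + 2*25)² = (-3*½ + 50)² = (-3/2 + 50)² = (97/2)² = 9409/4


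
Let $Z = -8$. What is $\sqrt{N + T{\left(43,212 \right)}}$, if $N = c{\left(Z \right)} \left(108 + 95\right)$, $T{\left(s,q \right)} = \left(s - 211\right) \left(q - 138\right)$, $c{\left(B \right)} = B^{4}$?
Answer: $4 \sqrt{51191} \approx 905.02$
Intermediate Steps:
$T{\left(s,q \right)} = \left(-211 + s\right) \left(-138 + q\right)$
$N = 831488$ ($N = \left(-8\right)^{4} \left(108 + 95\right) = 4096 \cdot 203 = 831488$)
$\sqrt{N + T{\left(43,212 \right)}} = \sqrt{831488 + \left(29118 - 44732 - 5934 + 212 \cdot 43\right)} = \sqrt{831488 + \left(29118 - 44732 - 5934 + 9116\right)} = \sqrt{831488 - 12432} = \sqrt{819056} = 4 \sqrt{51191}$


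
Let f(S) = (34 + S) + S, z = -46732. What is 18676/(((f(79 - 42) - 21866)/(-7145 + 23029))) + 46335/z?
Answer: -27399281653/2009476 ≈ -13635.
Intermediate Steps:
f(S) = 34 + 2*S
18676/(((f(79 - 42) - 21866)/(-7145 + 23029))) + 46335/z = 18676/((((34 + 2*(79 - 42)) - 21866)/(-7145 + 23029))) + 46335/(-46732) = 18676/((((34 + 2*37) - 21866)/15884)) + 46335*(-1/46732) = 18676/((((34 + 74) - 21866)*(1/15884))) - 46335/46732 = 18676/(((108 - 21866)*(1/15884))) - 46335/46732 = 18676/((-21758*1/15884)) - 46335/46732 = 18676/(-989/722) - 46335/46732 = 18676*(-722/989) - 46335/46732 = -586264/43 - 46335/46732 = -27399281653/2009476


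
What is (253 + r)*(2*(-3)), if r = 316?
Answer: -3414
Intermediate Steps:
(253 + r)*(2*(-3)) = (253 + 316)*(2*(-3)) = 569*(-6) = -3414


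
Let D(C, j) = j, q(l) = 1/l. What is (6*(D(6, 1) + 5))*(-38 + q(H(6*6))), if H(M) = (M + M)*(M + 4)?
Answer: -109439/80 ≈ -1368.0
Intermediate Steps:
H(M) = 2*M*(4 + M) (H(M) = (2*M)*(4 + M) = 2*M*(4 + M))
(6*(D(6, 1) + 5))*(-38 + q(H(6*6))) = (6*(1 + 5))*(-38 + 1/(2*(6*6)*(4 + 6*6))) = (6*6)*(-38 + 1/(2*36*(4 + 36))) = 36*(-38 + 1/(2*36*40)) = 36*(-38 + 1/2880) = 36*(-109439/2880) = -109439/80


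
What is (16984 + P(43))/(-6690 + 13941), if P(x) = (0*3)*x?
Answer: 16984/7251 ≈ 2.3423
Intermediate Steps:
P(x) = 0 (P(x) = 0*x = 0)
(16984 + P(43))/(-6690 + 13941) = (16984 + 0)/(-6690 + 13941) = 16984/7251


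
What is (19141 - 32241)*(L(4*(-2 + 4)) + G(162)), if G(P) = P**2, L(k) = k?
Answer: -343901200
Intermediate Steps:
(19141 - 32241)*(L(4*(-2 + 4)) + G(162)) = (19141 - 32241)*(4*(-2 + 4) + 162**2) = -13100*(4*2 + 26244) = -13100*(8 + 26244) = -13100*26252 = -343901200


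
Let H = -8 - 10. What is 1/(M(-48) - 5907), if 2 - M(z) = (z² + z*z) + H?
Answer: -1/10495 ≈ -9.5283e-5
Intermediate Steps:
H = -18
M(z) = 20 - 2*z² (M(z) = 2 - ((z² + z*z) - 18) = 2 - ((z² + z²) - 18) = 2 - (2*z² - 18) = 2 - (-18 + 2*z²) = 2 + (18 - 2*z²) = 20 - 2*z²)
1/(M(-48) - 5907) = 1/((20 - 2*(-48)²) - 5907) = 1/((20 - 2*2304) - 5907) = 1/((20 - 4608) - 5907) = 1/(-4588 - 5907) = 1/(-10495) = -1/10495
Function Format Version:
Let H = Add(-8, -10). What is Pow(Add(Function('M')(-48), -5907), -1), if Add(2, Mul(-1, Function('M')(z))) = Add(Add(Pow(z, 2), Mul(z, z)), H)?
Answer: Rational(-1, 10495) ≈ -9.5283e-5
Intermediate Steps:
H = -18
Function('M')(z) = Add(20, Mul(-2, Pow(z, 2))) (Function('M')(z) = Add(2, Mul(-1, Add(Add(Pow(z, 2), Mul(z, z)), -18))) = Add(2, Mul(-1, Add(Add(Pow(z, 2), Pow(z, 2)), -18))) = Add(2, Mul(-1, Add(Mul(2, Pow(z, 2)), -18))) = Add(2, Mul(-1, Add(-18, Mul(2, Pow(z, 2))))) = Add(2, Add(18, Mul(-2, Pow(z, 2)))) = Add(20, Mul(-2, Pow(z, 2))))
Pow(Add(Function('M')(-48), -5907), -1) = Pow(Add(Add(20, Mul(-2, Pow(-48, 2))), -5907), -1) = Pow(Add(Add(20, Mul(-2, 2304)), -5907), -1) = Pow(Add(Add(20, -4608), -5907), -1) = Pow(Add(-4588, -5907), -1) = Pow(-10495, -1) = Rational(-1, 10495)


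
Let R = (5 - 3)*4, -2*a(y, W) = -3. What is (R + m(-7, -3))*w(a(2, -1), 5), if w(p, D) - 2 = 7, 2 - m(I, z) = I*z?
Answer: -99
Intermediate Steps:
a(y, W) = 3/2 (a(y, W) = -1/2*(-3) = 3/2)
m(I, z) = 2 - I*z
w(p, D) = 9 (w(p, D) = 2 + 7 = 9)
R = 8 (R = 2*4 = 8)
(R + m(-7, -3))*w(a(2, -1), 5) = (8 + (2 - 1*(-7)*(-3)))*9 = (8 + (2 - 21))*9 = (8 - 19)*9 = -11*9 = -99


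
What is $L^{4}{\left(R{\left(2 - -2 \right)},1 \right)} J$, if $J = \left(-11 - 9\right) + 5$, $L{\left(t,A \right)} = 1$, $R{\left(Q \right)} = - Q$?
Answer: $-15$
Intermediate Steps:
$J = -15$ ($J = -20 + 5 = -15$)
$L^{4}{\left(R{\left(2 - -2 \right)},1 \right)} J = 1^{4} \left(-15\right) = 1 \left(-15\right) = -15$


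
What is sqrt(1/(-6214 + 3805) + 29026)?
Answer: 43*sqrt(91101153)/2409 ≈ 170.37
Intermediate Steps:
sqrt(1/(-6214 + 3805) + 29026) = sqrt(1/(-2409) + 29026) = sqrt(-1/2409 + 29026) = sqrt(69923633/2409) = 43*sqrt(91101153)/2409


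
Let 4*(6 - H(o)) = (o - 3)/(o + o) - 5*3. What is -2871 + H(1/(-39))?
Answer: -2876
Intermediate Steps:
H(o) = 39/4 - (-3 + o)/(8*o) (H(o) = 6 - ((o - 3)/(o + o) - 5*3)/4 = 6 - ((-3 + o)/((2*o)) - 15)/4 = 6 - ((-3 + o)*(1/(2*o)) - 15)/4 = 6 - ((-3 + o)/(2*o) - 15)/4 = 6 - (-15 + (-3 + o)/(2*o))/4 = 6 + (15/4 - (-3 + o)/(8*o)) = 39/4 - (-3 + o)/(8*o))
-2871 + H(1/(-39)) = -2871 + (3 + 77/(-39))/(8*(1/(-39))) = -2871 + (3 + 77*(-1/39))/(8*(-1/39)) = -2871 + (1/8)*(-39)*(3 - 77/39) = -2871 + (1/8)*(-39)*(40/39) = -2871 - 5 = -2876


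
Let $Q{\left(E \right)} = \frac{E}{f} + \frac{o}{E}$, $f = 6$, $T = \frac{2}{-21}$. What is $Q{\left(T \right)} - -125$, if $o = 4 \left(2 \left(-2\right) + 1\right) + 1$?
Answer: $\frac{30301}{126} \approx 240.48$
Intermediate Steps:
$T = - \frac{2}{21}$ ($T = 2 \left(- \frac{1}{21}\right) = - \frac{2}{21} \approx -0.095238$)
$o = -11$ ($o = 4 \left(-4 + 1\right) + 1 = 4 \left(-3\right) + 1 = -12 + 1 = -11$)
$Q{\left(E \right)} = - \frac{11}{E} + \frac{E}{6}$ ($Q{\left(E \right)} = \frac{E}{6} - \frac{11}{E} = - \frac{11}{E} + \frac{E}{6}$)
$Q{\left(T \right)} - -125 = \left(- \frac{11}{- \frac{2}{21}} + \frac{1}{6} \left(- \frac{2}{21}\right)\right) - -125 = \left(\left(-11\right) \left(- \frac{21}{2}\right) - \frac{1}{63}\right) + 125 = \left(\frac{231}{2} - \frac{1}{63}\right) + 125 = \frac{14551}{126} + 125 = \frac{30301}{126}$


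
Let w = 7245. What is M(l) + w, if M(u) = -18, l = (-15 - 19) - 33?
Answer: 7227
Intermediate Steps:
l = -67 (l = -34 - 33 = -67)
M(l) + w = -18 + 7245 = 7227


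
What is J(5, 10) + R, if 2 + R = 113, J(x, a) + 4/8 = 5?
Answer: 231/2 ≈ 115.50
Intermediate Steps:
J(x, a) = 9/2 (J(x, a) = -½ + 5 = 9/2)
R = 111 (R = -2 + 113 = 111)
J(5, 10) + R = 9/2 + 111 = 231/2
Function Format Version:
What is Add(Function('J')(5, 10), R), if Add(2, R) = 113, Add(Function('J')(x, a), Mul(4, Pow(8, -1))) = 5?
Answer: Rational(231, 2) ≈ 115.50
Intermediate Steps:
Function('J')(x, a) = Rational(9, 2) (Function('J')(x, a) = Add(Rational(-1, 2), 5) = Rational(9, 2))
R = 111 (R = Add(-2, 113) = 111)
Add(Function('J')(5, 10), R) = Add(Rational(9, 2), 111) = Rational(231, 2)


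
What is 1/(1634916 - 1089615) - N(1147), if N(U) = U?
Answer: -625460246/545301 ≈ -1147.0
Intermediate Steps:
1/(1634916 - 1089615) - N(1147) = 1/(1634916 - 1089615) - 1*1147 = 1/545301 - 1147 = -625460246/545301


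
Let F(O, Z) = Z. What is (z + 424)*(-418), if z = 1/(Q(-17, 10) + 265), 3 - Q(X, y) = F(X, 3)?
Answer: -46966898/265 ≈ -1.7723e+5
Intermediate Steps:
Q(X, y) = 0 (Q(X, y) = 3 - 1*3 = 3 - 3 = 0)
z = 1/265 (z = 1/(0 + 265) = 1/265 ≈ 0.0037736)
(z + 424)*(-418) = (1/265 + 424)*(-418) = (112361/265)*(-418) = -46966898/265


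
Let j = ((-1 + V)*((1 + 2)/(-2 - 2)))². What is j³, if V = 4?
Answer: 531441/4096 ≈ 129.75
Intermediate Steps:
j = 81/16 (j = ((-1 + 4)*((1 + 2)/(-2 - 2)))² = (3*(3/(-4)))² = (3*(3*(-¼)))² = (3*(-¾))² = (-9/4)² = 81/16 ≈ 5.0625)
j³ = (81/16)³ = 531441/4096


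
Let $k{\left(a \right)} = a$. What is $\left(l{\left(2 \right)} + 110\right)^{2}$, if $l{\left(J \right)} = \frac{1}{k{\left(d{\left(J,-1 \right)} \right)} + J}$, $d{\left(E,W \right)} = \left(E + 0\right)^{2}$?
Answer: $\frac{436921}{36} \approx 12137.0$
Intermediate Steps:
$d{\left(E,W \right)} = E^{2}$
$l{\left(J \right)} = \frac{1}{J + J^{2}}$ ($l{\left(J \right)} = \frac{1}{J^{2} + J} = \frac{1}{J + J^{2}}$)
$\left(l{\left(2 \right)} + 110\right)^{2} = \left(\frac{1}{2 \left(1 + 2\right)} + 110\right)^{2} = \left(\frac{1}{2 \cdot 3} + 110\right)^{2} = \left(\frac{1}{2} \cdot \frac{1}{3} + 110\right)^{2} = \left(\frac{1}{6} + 110\right)^{2} = \left(\frac{661}{6}\right)^{2} = \frac{436921}{36}$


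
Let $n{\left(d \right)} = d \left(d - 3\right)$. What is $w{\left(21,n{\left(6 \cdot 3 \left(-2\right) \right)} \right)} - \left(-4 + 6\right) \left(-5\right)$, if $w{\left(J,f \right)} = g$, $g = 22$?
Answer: $32$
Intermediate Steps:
$n{\left(d \right)} = d \left(-3 + d\right)$
$w{\left(J,f \right)} = 22$
$w{\left(21,n{\left(6 \cdot 3 \left(-2\right) \right)} \right)} - \left(-4 + 6\right) \left(-5\right) = 22 - \left(-4 + 6\right) \left(-5\right) = 22 - 2 \left(-5\right) = 22 - -10 = 22 + 10 = 32$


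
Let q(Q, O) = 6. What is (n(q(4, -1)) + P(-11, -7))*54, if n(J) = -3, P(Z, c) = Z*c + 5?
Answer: 4266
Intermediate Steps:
P(Z, c) = 5 + Z*c
(n(q(4, -1)) + P(-11, -7))*54 = (-3 + (5 - 11*(-7)))*54 = (-3 + (5 + 77))*54 = (-3 + 82)*54 = 79*54 = 4266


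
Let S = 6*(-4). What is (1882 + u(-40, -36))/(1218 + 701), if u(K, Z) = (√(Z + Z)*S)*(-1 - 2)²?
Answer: 1882/1919 - 1296*I*√2/1919 ≈ 0.98072 - 0.95509*I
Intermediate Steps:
S = -24
u(K, Z) = -216*√2*√Z (u(K, Z) = (√(Z + Z)*(-24))*(-1 - 2)² = (√(2*Z)*(-24))*(-3)² = ((√2*√Z)*(-24))*9 = -24*√2*√Z*9 = -216*√2*√Z)
(1882 + u(-40, -36))/(1218 + 701) = (1882 - 216*√2*√(-36))/(1218 + 701) = (1882 - 216*√2*6*I)/1919 = (1882 - 1296*I*√2)*(1/1919) = 1882/1919 - 1296*I*√2/1919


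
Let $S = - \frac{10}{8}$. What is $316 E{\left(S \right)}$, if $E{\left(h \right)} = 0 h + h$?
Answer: $-395$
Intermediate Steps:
$S = - \frac{5}{4}$ ($S = \left(-10\right) \frac{1}{8} = - \frac{5}{4} \approx -1.25$)
$E{\left(h \right)} = h$ ($E{\left(h \right)} = 0 + h = h$)
$316 E{\left(S \right)} = 316 \left(- \frac{5}{4}\right) = -395$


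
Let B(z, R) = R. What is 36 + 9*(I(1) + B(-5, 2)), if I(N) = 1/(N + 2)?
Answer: 57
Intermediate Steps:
I(N) = 1/(2 + N)
36 + 9*(I(1) + B(-5, 2)) = 36 + 9*(1/(2 + 1) + 2) = 36 + 9*(1/3 + 2) = 36 + 9*(7/3) = 36 + 21 = 57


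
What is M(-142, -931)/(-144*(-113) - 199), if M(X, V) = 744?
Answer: 744/16073 ≈ 0.046289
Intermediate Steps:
M(-142, -931)/(-144*(-113) - 199) = 744/(-144*(-113) - 199) = 744/(16272 - 199) = 744/16073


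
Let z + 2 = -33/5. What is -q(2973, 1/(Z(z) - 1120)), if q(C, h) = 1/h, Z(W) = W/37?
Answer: 207243/185 ≈ 1120.2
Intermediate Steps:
z = -43/5 (z = -2 - 33/5 = -43/5 ≈ -8.6000)
Z(W) = W/37 (Z(W) = W*(1/37) = W/37)
-q(2973, 1/(Z(z) - 1120)) = -1/(1/((1/37)*(-43/5) - 1120)) = -1/(1/(-43/185 - 1120)) = -1/(1/(-207243/185)) = -1/(-185/207243) = -1*(-207243/185) = 207243/185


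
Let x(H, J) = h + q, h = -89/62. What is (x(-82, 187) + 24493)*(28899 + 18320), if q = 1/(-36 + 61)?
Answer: 1792527064153/1550 ≈ 1.1565e+9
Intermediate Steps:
h = -89/62 (h = -89*1/62 = -89/62 ≈ -1.4355)
q = 1/25 ≈ 0.040000
x(H, J) = -2163/1550 (x(H, J) = -89/62 + 1/25 = -2163/1550)
(x(-82, 187) + 24493)*(28899 + 18320) = (-2163/1550 + 24493)*(28899 + 18320) = (37961987/1550)*47219 = 1792527064153/1550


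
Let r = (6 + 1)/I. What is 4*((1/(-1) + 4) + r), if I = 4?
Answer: 19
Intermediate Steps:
r = 7/4 (r = (6 + 1)/4 = 7*(1/4) = 7/4 ≈ 1.7500)
4*((1/(-1) + 4) + r) = 4*((1/(-1) + 4) + 7/4) = 4*((-1 + 4) + 7/4) = 4*(3 + 7/4) = 4*(19/4) = 19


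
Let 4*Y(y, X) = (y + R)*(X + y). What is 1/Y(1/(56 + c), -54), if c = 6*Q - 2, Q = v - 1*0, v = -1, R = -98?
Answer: 9216/12185473 ≈ 0.00075631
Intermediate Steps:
Q = -1 (Q = -1 - 1*0 = -1 + 0 = -1)
c = -8 (c = 6*(-1) - 2 = -6 - 2 = -8)
Y(y, X) = (-98 + y)*(X + y)/4 (Y(y, X) = ((y - 98)*(X + y))/4 = ((-98 + y)*(X + y))/4 = (-98 + y)*(X + y)/4)
1/Y(1/(56 + c), -54) = 1/(-49/2*(-54) - 49/(2*(56 - 8)) + (1/(56 - 8))²/4 + (¼)*(-54)/(56 - 8)) = 1/(1323 - 49/2/48 + (1/48)²/4 + (¼)*(-54)/48) = 1/(1323 - 49/2*1/48 + (1/48)²/4 + (¼)*(-54)*(1/48)) = 1/(1323 - 49/96 + (¼)*(1/2304) - 9/32) = 1/(1323 - 49/96 + 1/9216 - 9/32) = 1/(12185473/9216) = 9216/12185473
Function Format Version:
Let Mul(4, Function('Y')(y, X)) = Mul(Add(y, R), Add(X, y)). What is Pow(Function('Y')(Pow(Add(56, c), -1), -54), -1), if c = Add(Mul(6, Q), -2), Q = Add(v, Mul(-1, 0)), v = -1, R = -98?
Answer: Rational(9216, 12185473) ≈ 0.00075631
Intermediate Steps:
Q = -1 (Q = Add(-1, Mul(-1, 0)) = Add(-1, 0) = -1)
c = -8 (c = Add(Mul(6, -1), -2) = Add(-6, -2) = -8)
Function('Y')(y, X) = Mul(Rational(1, 4), Add(-98, y), Add(X, y)) (Function('Y')(y, X) = Mul(Rational(1, 4), Mul(Add(y, -98), Add(X, y))) = Mul(Rational(1, 4), Mul(Add(-98, y), Add(X, y))) = Mul(Rational(1, 4), Add(-98, y), Add(X, y)))
Pow(Function('Y')(Pow(Add(56, c), -1), -54), -1) = Pow(Add(Mul(Rational(-49, 2), -54), Mul(Rational(-49, 2), Pow(Add(56, -8), -1)), Mul(Rational(1, 4), Pow(Pow(Add(56, -8), -1), 2)), Mul(Rational(1, 4), -54, Pow(Add(56, -8), -1))), -1) = Pow(Add(1323, Mul(Rational(-49, 2), Pow(48, -1)), Mul(Rational(1, 4), Pow(Pow(48, -1), 2)), Mul(Rational(1, 4), -54, Pow(48, -1))), -1) = Pow(Add(1323, Mul(Rational(-49, 2), Rational(1, 48)), Mul(Rational(1, 4), Pow(Rational(1, 48), 2)), Mul(Rational(1, 4), -54, Rational(1, 48))), -1) = Pow(Add(1323, Rational(-49, 96), Mul(Rational(1, 4), Rational(1, 2304)), Rational(-9, 32)), -1) = Pow(Add(1323, Rational(-49, 96), Rational(1, 9216), Rational(-9, 32)), -1) = Pow(Rational(12185473, 9216), -1) = Rational(9216, 12185473)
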